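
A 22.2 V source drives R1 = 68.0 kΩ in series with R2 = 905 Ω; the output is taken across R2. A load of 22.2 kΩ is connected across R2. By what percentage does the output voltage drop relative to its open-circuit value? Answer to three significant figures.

3.87 %

The divider's output (Thévenin) resistance is R1‖R2 = 893.1 Ω.
Fractional drop under load = R_th/(R_th + R_L) = 893.1 / (893.1 + 22200) = 0.03867.
So the output falls by 3.87 %.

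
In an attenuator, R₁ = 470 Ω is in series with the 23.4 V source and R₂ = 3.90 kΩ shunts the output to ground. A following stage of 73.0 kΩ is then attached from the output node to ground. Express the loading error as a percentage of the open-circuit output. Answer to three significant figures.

0.571 %

The divider's output (Thévenin) resistance is R₁‖R₂ = 419.5 Ω.
Fractional drop under load = R_th/(R_th + R_L) = 419.5 / (419.5 + 73000) = 0.005713.
So the output falls by 0.571 %.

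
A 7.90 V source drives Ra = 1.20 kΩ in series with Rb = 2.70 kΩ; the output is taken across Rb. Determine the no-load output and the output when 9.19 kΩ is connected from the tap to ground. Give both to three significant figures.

Open-circuit: V = 7.90 × 2.70/(1.20 + 2.70) = 5.47 V.
With the load, Rb becomes Rb‖R_L = 2.087 kΩ, so V = 7.90 × 2.087/3.287 = 5.02 V.

Unloaded: 5.47 V; loaded: 5.02 V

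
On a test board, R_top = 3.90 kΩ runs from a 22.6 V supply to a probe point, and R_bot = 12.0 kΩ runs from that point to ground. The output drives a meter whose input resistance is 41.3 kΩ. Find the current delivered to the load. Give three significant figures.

I_L ≈ 0.386 mA

R_bot‖R_L = 9.298 kΩ; V_out = 22.6 × 9.298/13.20 = 15.92 V.
I_L = V_out / R_L = 15.92 / 41.3 kΩ = 0.386 mA.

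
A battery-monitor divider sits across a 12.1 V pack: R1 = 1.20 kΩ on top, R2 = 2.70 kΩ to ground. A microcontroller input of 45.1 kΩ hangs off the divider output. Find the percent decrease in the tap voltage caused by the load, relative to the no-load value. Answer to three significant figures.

The divider's output (Thévenin) resistance is R1‖R2 = 0.8308 kΩ.
Fractional drop under load = R_th/(R_th + R_L) = 0.8308 / (0.8308 + 45.1) = 0.01809.
So the output falls by 1.81 %.

1.81 %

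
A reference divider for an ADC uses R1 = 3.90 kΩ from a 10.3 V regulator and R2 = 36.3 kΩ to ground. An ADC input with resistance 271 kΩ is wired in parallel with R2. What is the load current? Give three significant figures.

R2‖R_L = 32.01 kΩ; V_out = 10.3 × 32.01/35.91 = 9.181 V.
I_L = V_out / R_L = 9.181 / 271 kΩ = 0.0339 mA.

I_L ≈ 0.0339 mA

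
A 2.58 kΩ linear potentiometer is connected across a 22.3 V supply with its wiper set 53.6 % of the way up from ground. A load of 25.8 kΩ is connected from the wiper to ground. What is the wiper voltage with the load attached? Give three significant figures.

The wiper splits the pot into (1−α)R = 1.197 kΩ above and αR = 1.383 kΩ below.
Lower section ‖ load = 1.313 kΩ.
V_wiper = 22.3 × 1.313/(1.197 + 1.313) = 11.7 V.

V ≈ 11.7 V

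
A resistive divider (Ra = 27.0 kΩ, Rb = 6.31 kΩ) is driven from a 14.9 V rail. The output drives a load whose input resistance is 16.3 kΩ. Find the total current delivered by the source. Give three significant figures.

I ≈ 0.472 mA

Rb‖R_L = 4.549 kΩ, so the source sees Ra + Rb‖R_L = 31.55 kΩ.
I = 14.9 V / 31.55 kΩ = 0.472 mA.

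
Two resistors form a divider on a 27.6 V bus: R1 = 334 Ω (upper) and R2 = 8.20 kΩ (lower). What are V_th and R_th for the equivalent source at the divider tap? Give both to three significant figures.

V_th = 26.5 V, R_th = 321 Ω

V_th is the open-circuit tap voltage: 27.6 × 8200/(334 + 8200) = 26.5 V.
With the supply zeroed, R1 and R2 appear in parallel from the tap: R_th = R1‖R2 = (334 × 8200)/8534 = 321 Ω.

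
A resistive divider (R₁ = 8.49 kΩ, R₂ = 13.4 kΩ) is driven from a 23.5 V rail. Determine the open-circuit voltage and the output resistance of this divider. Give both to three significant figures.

V_th is the open-circuit tap voltage: 23.5 × 13.4/(8.49 + 13.4) = 14.4 V.
With the supply zeroed, R₁ and R₂ appear in parallel from the tap: R_th = R₁‖R₂ = (8.49 × 13.4)/21.89 = 5.20 kΩ.

V_th = 14.4 V, R_th = 5.20 kΩ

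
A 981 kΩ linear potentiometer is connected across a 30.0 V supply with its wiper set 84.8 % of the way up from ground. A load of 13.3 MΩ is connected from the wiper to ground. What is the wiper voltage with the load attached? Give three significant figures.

V ≈ 25.2 V

The wiper splits the pot into (1−α)R = 149.1 kΩ above and αR = 831.9 kΩ below.
Lower section ‖ load = 782.9 kΩ.
V_wiper = 30.0 × 782.9/(149.1 + 782.9) = 25.2 V.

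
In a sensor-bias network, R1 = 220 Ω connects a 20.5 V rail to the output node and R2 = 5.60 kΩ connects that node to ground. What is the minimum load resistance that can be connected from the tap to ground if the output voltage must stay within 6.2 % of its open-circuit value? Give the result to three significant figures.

R_L(min) ≈ 3.20 kΩ

Output resistance R_th = R1‖R2 = (220 × 5600)/5820 = 211.7 Ω.
The fractional drop is R_th/(R_th + R_L); requiring this ≤ 0.0620 gives R_L ≥ R_th(1/0.0620 − 1) = 211.7 × 15.13 = 3.20 kΩ.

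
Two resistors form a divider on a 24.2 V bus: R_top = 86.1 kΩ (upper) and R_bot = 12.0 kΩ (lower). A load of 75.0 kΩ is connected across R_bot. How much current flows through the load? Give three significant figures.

R_bot‖R_L = 10.34 kΩ; V_out = 24.2 × 10.34/96.44 = 2.596 V.
I_L = V_out / R_L = 2.596 / 75.0 kΩ = 0.0346 mA.

I_L ≈ 0.0346 mA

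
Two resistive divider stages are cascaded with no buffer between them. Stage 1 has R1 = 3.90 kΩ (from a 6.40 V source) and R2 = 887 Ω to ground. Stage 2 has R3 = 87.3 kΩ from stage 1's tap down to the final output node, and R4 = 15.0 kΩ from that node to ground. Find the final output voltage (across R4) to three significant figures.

Stage 2 presents R3+R4 = 102300 Ω as a load on stage 1's tap.
Stage 1's lower leg becomes R2‖(R3+R4) = 879.4 Ω, so V_mid = 6.40 × 879.4/4779 = 1.178 V.
Stage 2 is itself unloaded: V_out = V_mid × R4/(R3+R4) = 1.178 × 15000/102300 = 0.173 V.

V_out ≈ 0.173 V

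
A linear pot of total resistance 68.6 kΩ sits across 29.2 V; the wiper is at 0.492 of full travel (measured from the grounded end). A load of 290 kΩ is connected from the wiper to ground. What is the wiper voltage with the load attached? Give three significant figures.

The wiper splits the pot into (1−α)R = 34.85 kΩ above and αR = 33.75 kΩ below.
Lower section ‖ load = 30.23 kΩ.
V_wiper = 29.2 × 30.23/(34.85 + 30.23) = 13.6 V.

V ≈ 13.6 V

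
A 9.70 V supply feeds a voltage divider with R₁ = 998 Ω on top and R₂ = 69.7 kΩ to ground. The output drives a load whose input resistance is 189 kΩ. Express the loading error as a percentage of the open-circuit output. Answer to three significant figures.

The divider's output (Thévenin) resistance is R₁‖R₂ = 983.9 Ω.
Fractional drop under load = R_th/(R_th + R_L) = 983.9 / (983.9 + 189000) = 0.005179.
So the output falls by 0.518 %.

0.518 %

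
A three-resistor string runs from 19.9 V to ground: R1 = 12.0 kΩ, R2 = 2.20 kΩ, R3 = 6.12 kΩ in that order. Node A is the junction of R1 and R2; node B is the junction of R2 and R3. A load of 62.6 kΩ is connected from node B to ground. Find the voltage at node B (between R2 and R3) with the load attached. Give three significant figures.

At node B, R3 is in parallel with the load: R3‖R_L = 5.575 kΩ.
Below node A the resistance is R2 + (R3‖R_L) = 7.775 kΩ, so V_A = 19.9 × 7.775/19.77 = 7.824 V.
Then V_B = V_A × (R3‖R_L)/(R2 + R3‖R_L) = 7.824 × 5.575/7.775 = 5.61 V.

V ≈ 5.61 V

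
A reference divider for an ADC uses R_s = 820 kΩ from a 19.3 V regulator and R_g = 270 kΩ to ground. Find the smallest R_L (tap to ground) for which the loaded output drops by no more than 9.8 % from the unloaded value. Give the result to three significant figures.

R_L(min) ≈ 1.87 MΩ

Output resistance R_th = R_s‖R_g = (820 × 270)/1090 = 203.1 kΩ.
The fractional drop is R_th/(R_th + R_L); requiring this ≤ 0.0980 gives R_L ≥ R_th(1/0.0980 − 1) = 203.1 × 9.204 = 1.87 MΩ.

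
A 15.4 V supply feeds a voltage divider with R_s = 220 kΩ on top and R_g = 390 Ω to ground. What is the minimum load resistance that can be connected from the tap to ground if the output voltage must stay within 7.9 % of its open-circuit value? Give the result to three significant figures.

R_L(min) ≈ 4.54 kΩ

Output resistance R_th = R_s‖R_g = (220000 × 390)/220400 = 389.3 Ω.
The fractional drop is R_th/(R_th + R_L); requiring this ≤ 0.0790 gives R_L ≥ R_th(1/0.0790 − 1) = 389.3 × 11.66 = 4.54 kΩ.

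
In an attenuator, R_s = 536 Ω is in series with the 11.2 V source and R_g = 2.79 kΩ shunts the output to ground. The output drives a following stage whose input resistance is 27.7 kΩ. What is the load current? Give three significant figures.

I_L ≈ 0.334 mA

R_g‖R_L = 2535 Ω; V_out = 11.2 × 2535/3071 = 9.245 V.
I_L = V_out / R_L = 9.245 / 27.7 kΩ = 0.334 mA.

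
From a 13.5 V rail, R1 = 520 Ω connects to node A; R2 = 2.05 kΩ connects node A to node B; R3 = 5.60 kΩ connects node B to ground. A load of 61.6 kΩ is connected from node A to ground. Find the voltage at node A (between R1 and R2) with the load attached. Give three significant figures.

Below node A the series string R2+R3 = 7650 Ω sits in parallel with the 61600 Ω load: 6805 Ω.
V_A = 13.5 × 6805/(520 + 6805) = 12.5 V.

V ≈ 12.5 V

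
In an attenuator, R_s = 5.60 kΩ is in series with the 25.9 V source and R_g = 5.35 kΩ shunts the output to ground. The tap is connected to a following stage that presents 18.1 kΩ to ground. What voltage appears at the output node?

V_out ≈ 11.0 V

The load sits in parallel with R_g: R_g‖R_L = (5.35 × 18.1) / (5.35 + 18.1) = 4.129 kΩ.
V_out = 25.9 × 4.129 / (5.60 + 4.129) = 25.9 × 4.129/9.729 = 11.0 V.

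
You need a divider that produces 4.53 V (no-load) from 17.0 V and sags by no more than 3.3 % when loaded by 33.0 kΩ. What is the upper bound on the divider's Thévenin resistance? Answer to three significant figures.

Loading drop = R_th/(R_th + R_L) ≤ 0.0330, so R_th ≤ R_L · ε/(1−ε) = 33.0 kΩ × 0.0330/0.9670 = 1.13 kΩ.

R_th ≤ 1.13 kΩ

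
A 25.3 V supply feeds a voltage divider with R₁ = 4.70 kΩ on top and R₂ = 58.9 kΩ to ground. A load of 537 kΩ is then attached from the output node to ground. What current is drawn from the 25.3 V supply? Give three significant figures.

R₂‖R_L = 53.08 kΩ, so the source sees R₁ + R₂‖R_L = 57.78 kΩ.
I = 25.3 V / 57.78 kΩ = 0.438 mA.

I ≈ 0.438 mA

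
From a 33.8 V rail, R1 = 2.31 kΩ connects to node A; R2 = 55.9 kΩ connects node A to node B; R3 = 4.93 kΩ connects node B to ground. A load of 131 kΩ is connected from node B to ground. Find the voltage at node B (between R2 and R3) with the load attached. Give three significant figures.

V ≈ 2.55 V

At node B, R3 is in parallel with the load: R3‖R_L = 4.751 kΩ.
Below node A the resistance is R2 + (R3‖R_L) = 60.65 kΩ, so V_A = 33.8 × 60.65/62.96 = 32.56 V.
Then V_B = V_A × (R3‖R_L)/(R2 + R3‖R_L) = 32.56 × 4.751/60.65 = 2.55 V.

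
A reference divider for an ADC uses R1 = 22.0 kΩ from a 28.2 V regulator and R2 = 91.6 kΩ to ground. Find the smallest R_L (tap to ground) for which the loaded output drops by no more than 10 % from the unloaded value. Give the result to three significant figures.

R_L(min) ≈ 160 kΩ

Output resistance R_th = R1‖R2 = (22.0 × 91.6)/113.6 = 17.74 kΩ.
The fractional drop is R_th/(R_th + R_L); requiring this ≤ 0.100 gives R_L ≥ R_th(1/0.100 − 1) = 17.74 × 9.000 = 160 kΩ.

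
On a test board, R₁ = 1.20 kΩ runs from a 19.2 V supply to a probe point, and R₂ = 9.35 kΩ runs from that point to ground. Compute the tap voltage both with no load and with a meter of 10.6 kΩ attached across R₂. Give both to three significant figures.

Open-circuit: V = 19.2 × 9.35/(1.20 + 9.35) = 17.0 V.
With the load, R₂ becomes R₂‖R_L = 4.968 kΩ, so V = 19.2 × 4.968/6.168 = 15.5 V.

Unloaded: 17.0 V; loaded: 15.5 V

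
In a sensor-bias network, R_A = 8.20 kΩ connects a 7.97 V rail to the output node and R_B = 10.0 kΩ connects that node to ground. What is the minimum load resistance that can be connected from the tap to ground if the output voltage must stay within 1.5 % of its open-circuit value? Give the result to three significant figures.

Output resistance R_th = R_A‖R_B = (8.20 × 10.0)/18.20 = 4.505 kΩ.
The fractional drop is R_th/(R_th + R_L); requiring this ≤ 0.0150 gives R_L ≥ R_th(1/0.0150 − 1) = 4.505 × 65.67 = 296 kΩ.

R_L(min) ≈ 296 kΩ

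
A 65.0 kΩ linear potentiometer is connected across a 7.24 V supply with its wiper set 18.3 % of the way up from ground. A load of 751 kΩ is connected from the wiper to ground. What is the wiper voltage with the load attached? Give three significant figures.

The wiper splits the pot into (1−α)R = 53.10 kΩ above and αR = 11.89 kΩ below.
Lower section ‖ load = 11.71 kΩ.
V_wiper = 7.24 × 11.71/(53.10 + 11.71) = 1.31 V.

V ≈ 1.31 V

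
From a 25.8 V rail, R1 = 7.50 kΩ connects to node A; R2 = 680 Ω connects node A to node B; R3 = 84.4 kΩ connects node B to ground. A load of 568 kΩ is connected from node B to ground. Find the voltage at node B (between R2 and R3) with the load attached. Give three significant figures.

V ≈ 23.2 V

At node B, R3 is in parallel with the load: R3‖R_L = 73480 Ω.
Below node A the resistance is R2 + (R3‖R_L) = 74160 Ω, so V_A = 25.8 × 74160/81660 = 23.43 V.
Then V_B = V_A × (R3‖R_L)/(R2 + R3‖R_L) = 23.43 × 73480/74160 = 23.2 V.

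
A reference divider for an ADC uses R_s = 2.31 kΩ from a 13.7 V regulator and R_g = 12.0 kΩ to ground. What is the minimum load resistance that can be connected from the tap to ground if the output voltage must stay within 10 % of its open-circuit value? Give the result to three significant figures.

R_L(min) ≈ 17.4 kΩ

Output resistance R_th = R_s‖R_g = (2.31 × 12.0)/14.31 = 1.937 kΩ.
The fractional drop is R_th/(R_th + R_L); requiring this ≤ 0.100 gives R_L ≥ R_th(1/0.100 − 1) = 1.937 × 9.000 = 17.4 kΩ.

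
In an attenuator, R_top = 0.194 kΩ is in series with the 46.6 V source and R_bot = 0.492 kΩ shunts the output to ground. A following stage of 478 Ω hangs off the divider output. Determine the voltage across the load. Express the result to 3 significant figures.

The load sits in parallel with R_bot: R_bot‖R_L = (492 × 478) / (492 + 478) = 242.4 Ω.
V_out = 46.6 × 242.4 / (194 + 242.4) = 46.6 × 242.4/436.4 = 25.9 V.

V_out ≈ 25.9 V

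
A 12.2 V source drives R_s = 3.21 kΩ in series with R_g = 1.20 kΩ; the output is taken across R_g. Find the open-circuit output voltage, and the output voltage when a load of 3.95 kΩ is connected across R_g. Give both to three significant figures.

Open-circuit: V = 12.2 × 1.20/(3.21 + 1.20) = 3.32 V.
With the load, R_g becomes R_g‖R_L = 0.9204 kΩ, so V = 12.2 × 0.9204/4.130 = 2.72 V.

Unloaded: 3.32 V; loaded: 2.72 V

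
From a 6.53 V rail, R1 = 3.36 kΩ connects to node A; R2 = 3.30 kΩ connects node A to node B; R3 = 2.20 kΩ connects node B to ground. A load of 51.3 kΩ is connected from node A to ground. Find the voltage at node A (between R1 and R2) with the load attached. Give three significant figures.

V ≈ 3.90 V

Below node A the series string R2+R3 = 5.500 kΩ sits in parallel with the 51.3 kΩ load: 4.967 kΩ.
V_A = 6.53 × 4.967/(3.36 + 4.967) = 3.90 V.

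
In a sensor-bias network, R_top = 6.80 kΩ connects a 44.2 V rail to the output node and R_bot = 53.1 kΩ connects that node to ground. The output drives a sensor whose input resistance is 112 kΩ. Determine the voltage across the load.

V_out ≈ 37.2 V

The load sits in parallel with R_bot: R_bot‖R_L = (53.1 × 112) / (53.1 + 112) = 36.02 kΩ.
V_out = 44.2 × 36.02 / (6.80 + 36.02) = 44.2 × 36.02/42.82 = 37.2 V.
(Unloaded it would have been 39.2 V.)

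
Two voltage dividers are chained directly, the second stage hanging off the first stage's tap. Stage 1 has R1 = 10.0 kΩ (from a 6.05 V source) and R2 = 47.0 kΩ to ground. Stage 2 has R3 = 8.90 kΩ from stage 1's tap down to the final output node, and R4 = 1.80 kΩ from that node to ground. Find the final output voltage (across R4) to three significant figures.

Stage 2 presents R3+R4 = 10.70 kΩ as a load on stage 1's tap.
Stage 1's lower leg becomes R2‖(R3+R4) = 8.716 kΩ, so V_mid = 6.05 × 8.716/18.72 = 2.817 V.
Stage 2 is itself unloaded: V_out = V_mid × R4/(R3+R4) = 2.817 × 1.80/10.70 = 0.474 V.

V_out ≈ 0.474 V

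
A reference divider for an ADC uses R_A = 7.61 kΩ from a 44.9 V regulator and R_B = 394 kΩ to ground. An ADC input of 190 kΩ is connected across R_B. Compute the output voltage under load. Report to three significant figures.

V_out ≈ 42.4 V

The load sits in parallel with R_B: R_B‖R_L = (394 × 190) / (394 + 190) = 128.2 kΩ.
V_out = 44.9 × 128.2 / (7.61 + 128.2) = 44.9 × 128.2/135.8 = 42.4 V.
(Unloaded it would have been 44.0 V.)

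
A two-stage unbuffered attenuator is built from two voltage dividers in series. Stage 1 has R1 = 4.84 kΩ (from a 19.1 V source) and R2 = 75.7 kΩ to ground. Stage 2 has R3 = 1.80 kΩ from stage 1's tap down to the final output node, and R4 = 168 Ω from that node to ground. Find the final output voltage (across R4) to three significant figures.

V_out ≈ 0.463 V

Stage 2 presents R3+R4 = 1968 Ω as a load on stage 1's tap.
Stage 1's lower leg becomes R2‖(R3+R4) = 1918 Ω, so V_mid = 19.1 × 1918/6758 = 5.421 V.
Stage 2 is itself unloaded: V_out = V_mid × R4/(R3+R4) = 5.421 × 168/1968 = 0.463 V.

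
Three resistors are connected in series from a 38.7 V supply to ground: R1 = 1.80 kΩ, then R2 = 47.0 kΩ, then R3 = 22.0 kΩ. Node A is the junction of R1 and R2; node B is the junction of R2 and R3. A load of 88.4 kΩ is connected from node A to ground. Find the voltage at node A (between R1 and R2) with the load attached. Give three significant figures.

V ≈ 37.0 V

Below node A the series string R2+R3 = 69.00 kΩ sits in parallel with the 88.4 kΩ load: 38.75 kΩ.
V_A = 38.7 × 38.75/(1.80 + 38.75) = 37.0 V.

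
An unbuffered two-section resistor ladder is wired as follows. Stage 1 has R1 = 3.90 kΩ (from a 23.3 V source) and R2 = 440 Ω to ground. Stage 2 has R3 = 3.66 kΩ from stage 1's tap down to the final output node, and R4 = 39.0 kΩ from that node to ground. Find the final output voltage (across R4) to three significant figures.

V_out ≈ 2.14 V

Stage 2 presents R3+R4 = 42660 Ω as a load on stage 1's tap.
Stage 1's lower leg becomes R2‖(R3+R4) = 435.5 Ω, so V_mid = 23.3 × 435.5/4336 = 2.341 V.
Stage 2 is itself unloaded: V_out = V_mid × R4/(R3+R4) = 2.341 × 39000/42660 = 2.14 V.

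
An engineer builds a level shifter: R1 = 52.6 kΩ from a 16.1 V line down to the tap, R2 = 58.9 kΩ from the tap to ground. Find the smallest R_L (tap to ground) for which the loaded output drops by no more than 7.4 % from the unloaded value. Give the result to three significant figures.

R_L(min) ≈ 348 kΩ

Output resistance R_th = R1‖R2 = (52.6 × 58.9)/111.5 = 27.79 kΩ.
The fractional drop is R_th/(R_th + R_L); requiring this ≤ 0.0740 gives R_L ≥ R_th(1/0.0740 − 1) = 27.79 × 12.51 = 348 kΩ.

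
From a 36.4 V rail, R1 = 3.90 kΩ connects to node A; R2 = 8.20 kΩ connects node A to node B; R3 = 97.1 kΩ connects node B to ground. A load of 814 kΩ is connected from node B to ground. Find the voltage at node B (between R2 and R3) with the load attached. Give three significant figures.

V ≈ 31.9 V

At node B, R3 is in parallel with the load: R3‖R_L = 86.75 kΩ.
Below node A the resistance is R2 + (R3‖R_L) = 94.95 kΩ, so V_A = 36.4 × 94.95/98.85 = 34.96 V.
Then V_B = V_A × (R3‖R_L)/(R2 + R3‖R_L) = 34.96 × 86.75/94.95 = 31.9 V.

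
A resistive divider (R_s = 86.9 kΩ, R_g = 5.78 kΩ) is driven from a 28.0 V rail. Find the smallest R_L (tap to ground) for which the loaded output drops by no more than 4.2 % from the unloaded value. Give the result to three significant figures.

R_L(min) ≈ 124 kΩ

Output resistance R_th = R_s‖R_g = (86.9 × 5.78)/92.68 = 5.420 kΩ.
The fractional drop is R_th/(R_th + R_L); requiring this ≤ 0.0420 gives R_L ≥ R_th(1/0.0420 − 1) = 5.420 × 22.81 = 124 kΩ.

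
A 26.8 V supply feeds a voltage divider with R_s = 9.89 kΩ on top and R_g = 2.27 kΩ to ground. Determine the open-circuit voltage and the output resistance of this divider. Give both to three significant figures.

V_th is the open-circuit tap voltage: 26.8 × 2.27/(9.89 + 2.27) = 5.00 V.
With the supply zeroed, R_s and R_g appear in parallel from the tap: R_th = R_s‖R_g = (9.89 × 2.27)/12.16 = 1.85 kΩ.

V_th = 5.00 V, R_th = 1.85 kΩ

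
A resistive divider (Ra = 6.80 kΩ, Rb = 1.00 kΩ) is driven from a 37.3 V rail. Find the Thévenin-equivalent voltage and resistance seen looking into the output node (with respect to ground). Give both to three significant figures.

V_th is the open-circuit tap voltage: 37.3 × 1.00/(6.80 + 1.00) = 4.78 V.
With the supply zeroed, Ra and Rb appear in parallel from the tap: R_th = Ra‖Rb = (6.80 × 1.00)/7.800 = 872 Ω.

V_th = 4.78 V, R_th = 872 Ω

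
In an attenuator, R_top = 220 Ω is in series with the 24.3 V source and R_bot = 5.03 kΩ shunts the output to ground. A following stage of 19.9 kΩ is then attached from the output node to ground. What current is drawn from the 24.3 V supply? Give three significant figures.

R_bot‖R_L = 4015 Ω, so the source sees R_top + R_bot‖R_L = 4235 Ω.
I = 24.3 V / 4235 Ω = 5.74 mA.

I ≈ 5.74 mA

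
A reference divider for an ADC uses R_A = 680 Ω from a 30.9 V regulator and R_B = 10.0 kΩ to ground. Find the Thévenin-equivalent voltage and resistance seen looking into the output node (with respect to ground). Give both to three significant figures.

V_th = 28.9 V, R_th = 637 Ω

V_th is the open-circuit tap voltage: 30.9 × 10000/(680 + 10000) = 28.9 V.
With the supply zeroed, R_A and R_B appear in parallel from the tap: R_th = R_A‖R_B = (680 × 10000)/10680 = 637 Ω.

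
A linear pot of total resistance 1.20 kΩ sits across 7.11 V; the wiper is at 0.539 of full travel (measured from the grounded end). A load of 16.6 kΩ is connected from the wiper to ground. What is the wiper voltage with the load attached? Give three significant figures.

The wiper splits the pot into (1−α)R = 553.2 Ω above and αR = 646.8 Ω below.
Lower section ‖ load = 622.5 Ω.
V_wiper = 7.11 × 622.5/(553.2 + 622.5) = 3.76 V.

V ≈ 3.76 V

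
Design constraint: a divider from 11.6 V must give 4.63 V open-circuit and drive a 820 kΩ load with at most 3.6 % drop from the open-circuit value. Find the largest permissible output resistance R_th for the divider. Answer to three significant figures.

Loading drop = R_th/(R_th + R_L) ≤ 0.0360, so R_th ≤ R_L · ε/(1−ε) = 820 kΩ × 0.0360/0.9640 = 30.6 kΩ.
(Any R1, R2 with R2/(R1+R2) = 0.399 and R1‖R2 ≤ 30.6 kΩ will meet the spec.)

R_th ≤ 30.6 kΩ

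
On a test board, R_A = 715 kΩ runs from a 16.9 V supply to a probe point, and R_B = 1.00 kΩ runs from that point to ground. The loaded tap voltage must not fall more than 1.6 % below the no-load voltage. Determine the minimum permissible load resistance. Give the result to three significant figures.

R_L(min) ≈ 61.4 kΩ

Output resistance R_th = R_A‖R_B = (715000 × 1000)/716000 = 998.6 Ω.
The fractional drop is R_th/(R_th + R_L); requiring this ≤ 0.0160 gives R_L ≥ R_th(1/0.0160 − 1) = 998.6 × 61.50 = 61.4 kΩ.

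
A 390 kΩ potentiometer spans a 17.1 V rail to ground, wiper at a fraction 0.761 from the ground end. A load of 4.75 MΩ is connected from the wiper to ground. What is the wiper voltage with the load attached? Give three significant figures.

The wiper splits the pot into (1−α)R = 93.21 kΩ above and αR = 296.8 kΩ below.
Lower section ‖ load = 279.3 kΩ.
V_wiper = 17.1 × 279.3/(93.21 + 279.3) = 12.8 V.

V ≈ 12.8 V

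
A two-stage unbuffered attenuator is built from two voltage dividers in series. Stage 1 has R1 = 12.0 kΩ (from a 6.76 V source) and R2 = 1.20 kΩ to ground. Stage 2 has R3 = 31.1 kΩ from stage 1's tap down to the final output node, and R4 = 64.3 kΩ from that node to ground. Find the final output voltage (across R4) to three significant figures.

V_out ≈ 0.410 V

Stage 2 presents R3+R4 = 95.40 kΩ as a load on stage 1's tap.
Stage 1's lower leg becomes R2‖(R3+R4) = 1.185 kΩ, so V_mid = 6.76 × 1.185/13.19 = 0.6076 V.
Stage 2 is itself unloaded: V_out = V_mid × R4/(R3+R4) = 0.6076 × 64.3/95.40 = 0.410 V.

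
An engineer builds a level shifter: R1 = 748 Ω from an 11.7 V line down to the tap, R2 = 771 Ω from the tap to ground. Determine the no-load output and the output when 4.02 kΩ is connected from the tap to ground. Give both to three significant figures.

Unloaded: 5.94 V; loaded: 5.43 V

Open-circuit: V = 11.7 × 771/(748 + 771) = 5.94 V.
With the load, R2 becomes R2‖R_L = 646.9 Ω, so V = 11.7 × 646.9/1395 = 5.43 V.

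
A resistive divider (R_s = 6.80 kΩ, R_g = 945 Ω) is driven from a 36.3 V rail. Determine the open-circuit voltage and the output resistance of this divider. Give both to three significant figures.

V_th is the open-circuit tap voltage: 36.3 × 945/(6800 + 945) = 4.43 V.
With the supply zeroed, R_s and R_g appear in parallel from the tap: R_th = R_s‖R_g = (6800 × 945)/7745 = 830 Ω.

V_th = 4.43 V, R_th = 830 Ω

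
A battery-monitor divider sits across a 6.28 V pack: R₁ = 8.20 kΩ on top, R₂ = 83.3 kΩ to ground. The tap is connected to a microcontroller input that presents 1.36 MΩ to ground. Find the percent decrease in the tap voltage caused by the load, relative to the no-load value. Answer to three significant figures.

0.546 %

The divider's output (Thévenin) resistance is R₁‖R₂ = 7.465 kΩ.
Fractional drop under load = R_th/(R_th + R_L) = 7.465 / (7.465 + 1360) = 0.005459.
So the output falls by 0.546 %.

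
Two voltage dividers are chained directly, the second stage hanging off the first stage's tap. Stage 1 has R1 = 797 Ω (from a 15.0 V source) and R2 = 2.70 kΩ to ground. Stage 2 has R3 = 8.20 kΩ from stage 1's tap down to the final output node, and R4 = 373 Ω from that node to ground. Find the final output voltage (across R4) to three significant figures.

Stage 2 presents R3+R4 = 8573 Ω as a load on stage 1's tap.
Stage 1's lower leg becomes R2‖(R3+R4) = 2053 Ω, so V_mid = 15.0 × 2053/2850 = 10.81 V.
Stage 2 is itself unloaded: V_out = V_mid × R4/(R3+R4) = 10.81 × 373/8573 = 0.470 V.

V_out ≈ 0.470 V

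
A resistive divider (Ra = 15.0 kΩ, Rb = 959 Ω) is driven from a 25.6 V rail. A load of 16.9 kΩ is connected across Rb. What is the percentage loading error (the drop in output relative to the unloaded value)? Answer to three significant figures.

5.06 %

The divider's output (Thévenin) resistance is Ra‖Rb = 901.4 Ω.
Fractional drop under load = R_th/(R_th + R_L) = 901.4 / (901.4 + 16900) = 0.05063.
So the output falls by 5.06 %.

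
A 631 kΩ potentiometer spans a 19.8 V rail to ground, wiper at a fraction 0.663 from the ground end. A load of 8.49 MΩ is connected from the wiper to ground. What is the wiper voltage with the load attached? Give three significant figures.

The wiper splits the pot into (1−α)R = 212.6 kΩ above and αR = 418.4 kΩ below.
Lower section ‖ load = 398.7 kΩ.
V_wiper = 19.8 × 398.7/(212.6 + 398.7) = 12.9 V.

V ≈ 12.9 V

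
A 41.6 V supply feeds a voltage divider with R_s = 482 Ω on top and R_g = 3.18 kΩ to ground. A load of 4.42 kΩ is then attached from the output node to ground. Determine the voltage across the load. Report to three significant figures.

The load sits in parallel with R_g: R_g‖R_L = (3180 × 4420) / (3180 + 4420) = 1849 Ω.
V_out = 41.6 × 1849 / (482 + 1849) = 41.6 × 1849/2331 = 33.0 V.

V_out ≈ 33.0 V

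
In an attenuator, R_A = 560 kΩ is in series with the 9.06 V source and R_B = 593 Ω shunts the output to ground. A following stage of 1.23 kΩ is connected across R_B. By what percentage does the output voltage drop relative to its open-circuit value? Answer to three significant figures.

Unloaded V = 9.06 × 593/560600 = 0.009584 V.
Loaded: R_B‖R_L = 400.1 Ω, giving V = 9.06 × 400.1/560400 = 0.006468 V.
Drop = (0.009584 − 0.006468) / 0.009584 = 32.5 %.

32.5 %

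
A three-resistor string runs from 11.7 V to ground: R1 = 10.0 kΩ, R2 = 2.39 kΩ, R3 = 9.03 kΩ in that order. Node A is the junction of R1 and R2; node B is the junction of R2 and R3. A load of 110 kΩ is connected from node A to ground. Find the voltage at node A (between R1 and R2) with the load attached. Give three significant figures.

Below node A the series string R2+R3 = 11.42 kΩ sits in parallel with the 110 kΩ load: 10.35 kΩ.
V_A = 11.7 × 10.35/(10.0 + 10.35) = 5.95 V.

V ≈ 5.95 V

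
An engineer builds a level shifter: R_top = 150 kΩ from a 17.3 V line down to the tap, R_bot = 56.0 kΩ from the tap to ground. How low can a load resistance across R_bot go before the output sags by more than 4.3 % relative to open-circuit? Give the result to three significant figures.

Output resistance R_th = R_top‖R_bot = (150 × 56.0)/206.0 = 40.78 kΩ.
The fractional drop is R_th/(R_th + R_L); requiring this ≤ 0.0430 gives R_L ≥ R_th(1/0.0430 − 1) = 40.78 × 22.26 = 908 kΩ.

R_L(min) ≈ 908 kΩ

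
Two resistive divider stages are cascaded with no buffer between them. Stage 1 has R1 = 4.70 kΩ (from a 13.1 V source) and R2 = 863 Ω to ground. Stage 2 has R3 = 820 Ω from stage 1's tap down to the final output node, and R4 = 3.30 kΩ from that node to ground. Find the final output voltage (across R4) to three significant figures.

Stage 2 presents R3+R4 = 4120 Ω as a load on stage 1's tap.
Stage 1's lower leg becomes R2‖(R3+R4) = 713.5 Ω, so V_mid = 13.1 × 713.5/5414 = 1.727 V.
Stage 2 is itself unloaded: V_out = V_mid × R4/(R3+R4) = 1.727 × 3300/4120 = 1.38 V.

V_out ≈ 1.38 V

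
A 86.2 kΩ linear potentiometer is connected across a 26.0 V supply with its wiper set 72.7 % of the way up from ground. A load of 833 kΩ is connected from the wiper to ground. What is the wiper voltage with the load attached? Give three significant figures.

V ≈ 18.5 V

The wiper splits the pot into (1−α)R = 23.53 kΩ above and αR = 62.67 kΩ below.
Lower section ‖ load = 58.28 kΩ.
V_wiper = 26.0 × 58.28/(23.53 + 58.28) = 18.5 V.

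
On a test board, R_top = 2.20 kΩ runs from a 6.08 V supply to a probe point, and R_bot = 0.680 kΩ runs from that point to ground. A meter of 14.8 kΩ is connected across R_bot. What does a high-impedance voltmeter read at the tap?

The load sits in parallel with R_bot: R_bot‖R_L = (680 × 14800) / (680 + 14800) = 650.1 Ω.
V_out = 6.08 × 650.1 / (2200 + 650.1) = 6.08 × 650.1/2850 = 1.39 V.

V_out ≈ 1.39 V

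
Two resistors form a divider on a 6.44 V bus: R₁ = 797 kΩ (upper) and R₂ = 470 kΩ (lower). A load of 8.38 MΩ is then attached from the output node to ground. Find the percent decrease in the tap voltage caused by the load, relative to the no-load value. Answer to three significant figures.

3.41 %

The divider's output (Thévenin) resistance is R₁‖R₂ = 295.7 kΩ.
Fractional drop under load = R_th/(R_th + R_L) = 295.7 / (295.7 + 8380) = 0.03408.
So the output falls by 3.41 %.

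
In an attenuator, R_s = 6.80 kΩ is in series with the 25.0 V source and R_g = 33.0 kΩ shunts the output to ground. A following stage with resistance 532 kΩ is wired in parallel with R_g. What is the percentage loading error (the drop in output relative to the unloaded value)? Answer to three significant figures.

1.05 %

The divider's output (Thévenin) resistance is R_s‖R_g = 5.638 kΩ.
Fractional drop under load = R_th/(R_th + R_L) = 5.638 / (5.638 + 532) = 0.01049.
So the output falls by 1.05 %.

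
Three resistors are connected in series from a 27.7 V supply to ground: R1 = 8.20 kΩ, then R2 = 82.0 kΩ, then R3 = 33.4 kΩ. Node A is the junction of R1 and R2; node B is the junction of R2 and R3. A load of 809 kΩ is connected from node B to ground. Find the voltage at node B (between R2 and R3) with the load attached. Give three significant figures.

At node B, R3 is in parallel with the load: R3‖R_L = 32.08 kΩ.
Below node A the resistance is R2 + (R3‖R_L) = 114.1 kΩ, so V_A = 27.7 × 114.1/122.3 = 25.84 V.
Then V_B = V_A × (R3‖R_L)/(R2 + R3‖R_L) = 25.84 × 32.08/114.1 = 7.27 V.

V ≈ 7.27 V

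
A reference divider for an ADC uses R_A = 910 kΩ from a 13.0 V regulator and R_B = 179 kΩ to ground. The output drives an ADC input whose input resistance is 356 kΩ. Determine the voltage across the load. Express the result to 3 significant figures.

V_out ≈ 1.50 V

The load sits in parallel with R_B: R_B‖R_L = (179 × 356) / (179 + 356) = 119.1 kΩ.
V_out = 13.0 × 119.1 / (910 + 119.1) = 13.0 × 119.1/1029 = 1.50 V.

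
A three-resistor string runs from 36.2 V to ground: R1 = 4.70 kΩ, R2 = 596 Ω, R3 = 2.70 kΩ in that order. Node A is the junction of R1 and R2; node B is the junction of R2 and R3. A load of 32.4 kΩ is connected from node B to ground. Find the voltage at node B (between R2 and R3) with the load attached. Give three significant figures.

At node B, R3 is in parallel with the load: R3‖R_L = 2492 Ω.
Below node A the resistance is R2 + (R3‖R_L) = 3088 Ω, so V_A = 36.2 × 3088/7788 = 14.35 V.
Then V_B = V_A × (R3‖R_L)/(R2 + R3‖R_L) = 14.35 × 2492/3088 = 11.6 V.

V ≈ 11.6 V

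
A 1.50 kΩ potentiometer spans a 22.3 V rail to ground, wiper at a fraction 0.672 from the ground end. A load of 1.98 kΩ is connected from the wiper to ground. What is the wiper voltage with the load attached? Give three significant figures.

The wiper splits the pot into (1−α)R = 492.0 Ω above and αR = 1008 Ω below.
Lower section ‖ load = 668.0 Ω.
V_wiper = 22.3 × 668.0/(492.0 + 668.0) = 12.8 V.

V ≈ 12.8 V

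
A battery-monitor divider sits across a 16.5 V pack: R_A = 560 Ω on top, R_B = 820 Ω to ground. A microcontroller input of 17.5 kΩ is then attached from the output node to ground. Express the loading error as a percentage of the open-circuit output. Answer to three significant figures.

The divider's output (Thévenin) resistance is R_A‖R_B = 332.8 Ω.
Fractional drop under load = R_th/(R_th + R_L) = 332.8 / (332.8 + 17500) = 0.01866.
So the output falls by 1.87 %.

1.87 %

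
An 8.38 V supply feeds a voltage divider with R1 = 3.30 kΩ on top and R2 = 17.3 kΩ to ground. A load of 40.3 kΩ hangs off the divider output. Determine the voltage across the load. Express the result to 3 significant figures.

The load sits in parallel with R2: R2‖R_L = (17.3 × 40.3) / (17.3 + 40.3) = 12.10 kΩ.
V_out = 8.38 × 12.10 / (3.30 + 12.10) = 8.38 × 12.10/15.40 = 6.58 V.

V_out ≈ 6.58 V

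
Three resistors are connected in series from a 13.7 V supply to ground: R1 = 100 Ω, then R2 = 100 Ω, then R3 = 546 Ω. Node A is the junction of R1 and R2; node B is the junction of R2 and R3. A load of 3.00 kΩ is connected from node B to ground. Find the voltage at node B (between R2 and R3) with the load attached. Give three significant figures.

V ≈ 9.56 V

At node B, R3 is in parallel with the load: R3‖R_L = 461.9 Ω.
Below node A the resistance is R2 + (R3‖R_L) = 561.9 Ω, so V_A = 13.7 × 561.9/661.9 = 11.63 V.
Then V_B = V_A × (R3‖R_L)/(R2 + R3‖R_L) = 11.63 × 461.9/561.9 = 9.56 V.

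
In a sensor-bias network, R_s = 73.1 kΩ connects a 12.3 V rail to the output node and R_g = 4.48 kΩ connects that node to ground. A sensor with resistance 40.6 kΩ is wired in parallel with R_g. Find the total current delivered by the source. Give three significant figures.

R_g‖R_L = 4.035 kΩ, so the source sees R_s + R_g‖R_L = 77.13 kΩ.
I = 12.3 V / 77.13 kΩ = 0.159 mA.

I ≈ 0.159 mA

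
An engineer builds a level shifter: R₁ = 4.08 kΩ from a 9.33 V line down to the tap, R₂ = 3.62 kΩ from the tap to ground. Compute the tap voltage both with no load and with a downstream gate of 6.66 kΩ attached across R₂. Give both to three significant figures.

Open-circuit: V = 9.33 × 3.62/(4.08 + 3.62) = 4.39 V.
With the load, R₂ becomes R₂‖R_L = 2.345 kΩ, so V = 9.33 × 2.345/6.425 = 3.41 V.

Unloaded: 4.39 V; loaded: 3.41 V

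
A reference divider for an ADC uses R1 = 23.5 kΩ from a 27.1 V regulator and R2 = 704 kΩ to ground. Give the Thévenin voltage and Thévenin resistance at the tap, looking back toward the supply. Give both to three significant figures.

V_th is the open-circuit tap voltage: 27.1 × 704/(23.5 + 704) = 26.2 V.
With the supply zeroed, R1 and R2 appear in parallel from the tap: R_th = R1‖R2 = (23.5 × 704)/727.5 = 22.7 kΩ.

V_th = 26.2 V, R_th = 22.7 kΩ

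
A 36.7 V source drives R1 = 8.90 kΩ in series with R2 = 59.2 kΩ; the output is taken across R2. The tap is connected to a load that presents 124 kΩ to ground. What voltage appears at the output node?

V_out ≈ 30.0 V

The load sits in parallel with R2: R2‖R_L = (59.2 × 124) / (59.2 + 124) = 40.07 kΩ.
V_out = 36.7 × 40.07 / (8.90 + 40.07) = 36.7 × 40.07/48.97 = 30.0 V.
(Unloaded it would have been 31.9 V.)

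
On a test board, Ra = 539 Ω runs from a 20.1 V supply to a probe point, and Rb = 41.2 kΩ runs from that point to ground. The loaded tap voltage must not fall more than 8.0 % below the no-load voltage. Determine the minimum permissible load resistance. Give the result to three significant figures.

R_L(min) ≈ 6.12 kΩ

Output resistance R_th = Ra‖Rb = (539 × 41200)/41740 = 532.0 Ω.
The fractional drop is R_th/(R_th + R_L); requiring this ≤ 0.0800 gives R_L ≥ R_th(1/0.0800 − 1) = 532.0 × 11.50 = 6.12 kΩ.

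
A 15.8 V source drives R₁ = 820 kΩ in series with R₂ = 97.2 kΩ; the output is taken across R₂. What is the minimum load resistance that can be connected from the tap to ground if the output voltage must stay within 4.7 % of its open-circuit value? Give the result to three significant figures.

Output resistance R_th = R₁‖R₂ = (820 × 97.2)/917.2 = 86.90 kΩ.
The fractional drop is R_th/(R_th + R_L); requiring this ≤ 0.0470 gives R_L ≥ R_th(1/0.0470 − 1) = 86.90 × 20.28 = 1.76 MΩ.

R_L(min) ≈ 1.76 MΩ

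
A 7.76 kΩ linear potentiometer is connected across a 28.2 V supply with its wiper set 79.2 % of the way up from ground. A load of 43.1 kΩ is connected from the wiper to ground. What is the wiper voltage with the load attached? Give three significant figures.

V ≈ 21.7 V

The wiper splits the pot into (1−α)R = 1.614 kΩ above and αR = 6.146 kΩ below.
Lower section ‖ load = 5.379 kΩ.
V_wiper = 28.2 × 5.379/(1.614 + 5.379) = 21.7 V.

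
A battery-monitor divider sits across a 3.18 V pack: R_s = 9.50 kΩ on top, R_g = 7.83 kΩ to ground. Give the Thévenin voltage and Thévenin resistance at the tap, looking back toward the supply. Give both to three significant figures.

V_th = 1.44 V, R_th = 4.29 kΩ

V_th is the open-circuit tap voltage: 3.18 × 7.83/(9.50 + 7.83) = 1.44 V.
With the supply zeroed, R_s and R_g appear in parallel from the tap: R_th = R_s‖R_g = (9.50 × 7.83)/17.33 = 4.29 kΩ.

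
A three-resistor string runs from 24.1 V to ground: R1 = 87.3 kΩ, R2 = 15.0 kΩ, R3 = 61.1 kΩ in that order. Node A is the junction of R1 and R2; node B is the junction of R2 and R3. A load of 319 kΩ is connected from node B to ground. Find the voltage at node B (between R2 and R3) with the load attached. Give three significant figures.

V ≈ 8.05 V

At node B, R3 is in parallel with the load: R3‖R_L = 51.28 kΩ.
Below node A the resistance is R2 + (R3‖R_L) = 66.28 kΩ, so V_A = 24.1 × 66.28/153.6 = 10.40 V.
Then V_B = V_A × (R3‖R_L)/(R2 + R3‖R_L) = 10.40 × 51.28/66.28 = 8.05 V.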